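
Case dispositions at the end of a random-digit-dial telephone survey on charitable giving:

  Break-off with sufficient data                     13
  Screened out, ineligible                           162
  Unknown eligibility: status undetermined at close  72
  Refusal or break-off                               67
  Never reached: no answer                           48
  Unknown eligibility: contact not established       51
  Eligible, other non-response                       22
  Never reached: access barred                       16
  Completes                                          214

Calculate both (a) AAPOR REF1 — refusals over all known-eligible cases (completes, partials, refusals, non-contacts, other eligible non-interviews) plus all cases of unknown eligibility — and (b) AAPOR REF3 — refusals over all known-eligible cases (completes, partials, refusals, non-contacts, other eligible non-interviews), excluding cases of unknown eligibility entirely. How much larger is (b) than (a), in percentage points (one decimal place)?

No answer / not reached = 48 + 16 = 64
Eligibility not determined = 51 + 72 = 123
Num → 67
Denominator → 214 + 13 + 67 + 64 + 22 + 123 = 503
REF1 = 67 / 503 = 0.1332
Denominator → 214 + 13 + 67 + 64 + 22 = 380
REF3 = 67 / 380 = 0.1763
Difference = 17.63 − 13.32 = 4.31 percentage points

4.3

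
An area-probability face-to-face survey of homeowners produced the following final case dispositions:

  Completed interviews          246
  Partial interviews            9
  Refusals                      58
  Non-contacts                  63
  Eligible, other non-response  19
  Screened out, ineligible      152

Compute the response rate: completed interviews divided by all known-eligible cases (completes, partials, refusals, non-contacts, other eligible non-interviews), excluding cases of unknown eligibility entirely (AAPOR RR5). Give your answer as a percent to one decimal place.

62.3%

Num: 246
Denom: 246 + 9 + 58 + 63 + 19 = 395
RR5 = 246 / 395 = 0.6228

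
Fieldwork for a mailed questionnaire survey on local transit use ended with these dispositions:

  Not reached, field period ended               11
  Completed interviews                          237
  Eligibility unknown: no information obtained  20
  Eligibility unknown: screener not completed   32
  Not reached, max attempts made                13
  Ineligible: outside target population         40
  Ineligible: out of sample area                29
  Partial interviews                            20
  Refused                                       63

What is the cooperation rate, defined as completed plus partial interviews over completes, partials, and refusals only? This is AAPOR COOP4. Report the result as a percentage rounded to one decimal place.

Never reached = 11 + 13 = 24
Undetermined eligibility = 32 + 20 = 52
Ineligible = 40 + 29 = 69
Numerator: 237 + 20 = 257
Base: 237 + 20 + 63 = 320
COOP4 = 257 / 320 = 0.8031

80.3%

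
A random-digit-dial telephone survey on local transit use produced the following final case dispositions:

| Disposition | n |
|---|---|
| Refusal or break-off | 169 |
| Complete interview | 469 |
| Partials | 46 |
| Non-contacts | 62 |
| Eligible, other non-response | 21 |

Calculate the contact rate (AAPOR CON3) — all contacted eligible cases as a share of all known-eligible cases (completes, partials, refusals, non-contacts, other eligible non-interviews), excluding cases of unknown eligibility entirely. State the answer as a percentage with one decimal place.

Num → 469 + 46 + 169 + 21 = 705
Base → 469 + 46 + 169 + 62 + 21 = 767
CON3 = 705 / 767 = 0.9192

91.9%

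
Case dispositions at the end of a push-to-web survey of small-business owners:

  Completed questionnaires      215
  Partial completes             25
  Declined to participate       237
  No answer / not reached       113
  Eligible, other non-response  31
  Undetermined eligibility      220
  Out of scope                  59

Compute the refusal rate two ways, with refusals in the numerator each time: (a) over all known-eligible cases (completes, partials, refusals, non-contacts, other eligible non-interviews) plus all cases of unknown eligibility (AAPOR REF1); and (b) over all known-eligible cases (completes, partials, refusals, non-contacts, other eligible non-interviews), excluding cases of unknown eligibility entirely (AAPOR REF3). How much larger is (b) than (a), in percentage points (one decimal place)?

10.0

Numerator = 237
Denominator = 215 + 25 + 237 + 113 + 31 + 220 = 841
REF1 = 237 / 841 = 0.2818
Denominator = 215 + 25 + 237 + 113 + 31 = 621
REF3 = 237 / 621 = 0.3816
Difference = 38.16 − 28.18 = 9.98 percentage points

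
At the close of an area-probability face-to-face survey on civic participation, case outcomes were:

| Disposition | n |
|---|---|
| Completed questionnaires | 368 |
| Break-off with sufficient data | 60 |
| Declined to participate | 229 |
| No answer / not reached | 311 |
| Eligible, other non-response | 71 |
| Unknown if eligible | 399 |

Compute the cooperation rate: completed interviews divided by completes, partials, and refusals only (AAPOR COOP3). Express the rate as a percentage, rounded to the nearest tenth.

Top → 368
Denom → 368 + 60 + 229 = 657
COOP3 = 368 / 657 = 0.5601

56.0%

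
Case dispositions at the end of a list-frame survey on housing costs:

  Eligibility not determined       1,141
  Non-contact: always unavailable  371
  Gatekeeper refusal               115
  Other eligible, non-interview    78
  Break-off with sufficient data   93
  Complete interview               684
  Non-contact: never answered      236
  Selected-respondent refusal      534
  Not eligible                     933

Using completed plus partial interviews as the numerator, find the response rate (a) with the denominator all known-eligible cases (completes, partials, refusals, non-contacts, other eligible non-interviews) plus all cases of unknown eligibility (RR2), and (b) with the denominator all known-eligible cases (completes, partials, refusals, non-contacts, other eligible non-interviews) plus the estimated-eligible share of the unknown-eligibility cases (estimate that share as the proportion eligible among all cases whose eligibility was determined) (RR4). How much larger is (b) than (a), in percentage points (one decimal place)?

Refusals = 115 + 534 = 649
No answer / not reached = 236 + 371 = 607
Numerator → 684 + 93 = 777
Denominator → 684 + 93 + 649 + 607 + 78 + 1141 = 3252
RR2 = 777 / 3252 = 0.2389
Determined eligible → 684 + 93 + 649 + 607 + 78 = 2111
e = 2111 / (2111 + 933) = 2111 / 3044 = 0.6935
e × U → 0.6935 × 1141 = 791.28
Denominator → 2111 + 791.28 = 2902.28
RR4 = 777 / 2902.28 = 0.2677
Difference = 26.77 − 23.89 = 2.88 percentage points

2.9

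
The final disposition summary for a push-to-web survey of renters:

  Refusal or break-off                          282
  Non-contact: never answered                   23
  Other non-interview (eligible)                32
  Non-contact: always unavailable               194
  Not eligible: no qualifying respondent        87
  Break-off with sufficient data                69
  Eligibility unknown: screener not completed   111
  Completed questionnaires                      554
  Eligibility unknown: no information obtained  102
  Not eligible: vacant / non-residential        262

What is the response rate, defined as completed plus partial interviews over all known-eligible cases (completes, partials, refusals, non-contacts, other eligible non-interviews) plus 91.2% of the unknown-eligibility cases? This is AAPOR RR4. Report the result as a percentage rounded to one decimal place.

46.2%

Never reached = 23 + 194 = 217
Unknown if eligible = 111 + 102 = 213
Out of scope = 87 + 262 = 349
Num: 554 + 69 = 623
Eligible (known): 554 + 69 + 282 + 217 + 32 = 1154
e × U: 0.9120 × 213 = 194.26
Denominator: 1154 + 194.26 = 1348.26
RR4 = 623 / 1348.26 = 0.4621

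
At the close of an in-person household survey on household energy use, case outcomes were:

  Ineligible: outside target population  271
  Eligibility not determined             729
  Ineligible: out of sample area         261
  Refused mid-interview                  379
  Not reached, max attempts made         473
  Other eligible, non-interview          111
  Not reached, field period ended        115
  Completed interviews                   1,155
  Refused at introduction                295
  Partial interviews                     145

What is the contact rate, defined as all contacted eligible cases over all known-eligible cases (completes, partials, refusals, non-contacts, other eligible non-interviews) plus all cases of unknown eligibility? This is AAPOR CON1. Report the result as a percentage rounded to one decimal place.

61.3%

Refusal or break-off = 295 + 379 = 674
Never reached = 115 + 473 = 588
Screened out, ineligible = 271 + 261 = 532
Top = 1155 + 145 + 674 + 111 = 2085
Denom = 1155 + 145 + 674 + 588 + 111 + 729 = 3402
CON1 = 2085 / 3402 = 0.6129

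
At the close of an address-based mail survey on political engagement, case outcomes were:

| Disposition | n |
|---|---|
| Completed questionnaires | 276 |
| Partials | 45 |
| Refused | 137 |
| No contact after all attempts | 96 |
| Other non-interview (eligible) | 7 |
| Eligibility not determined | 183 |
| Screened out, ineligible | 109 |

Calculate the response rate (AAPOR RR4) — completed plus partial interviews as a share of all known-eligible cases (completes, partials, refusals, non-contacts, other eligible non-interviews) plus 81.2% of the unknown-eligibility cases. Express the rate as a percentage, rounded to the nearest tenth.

45.2%

Num → 276 + 45 = 321
Eligible (known) → 276 + 45 + 137 + 96 + 7 = 561
e × U → 0.8120 × 183 = 148.60
Denominator → 561 + 148.60 = 709.60
RR4 = 321 / 709.60 = 0.4524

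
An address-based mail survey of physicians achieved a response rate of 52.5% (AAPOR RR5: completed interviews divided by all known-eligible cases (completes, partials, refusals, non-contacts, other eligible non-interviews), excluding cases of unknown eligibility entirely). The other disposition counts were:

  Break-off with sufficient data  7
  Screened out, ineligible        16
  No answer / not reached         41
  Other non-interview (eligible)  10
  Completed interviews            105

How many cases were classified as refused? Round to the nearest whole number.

37

RR5 = 105 / D = 0.525
D = 105 / 0.525 = 200.0
Rest of base = 163
refused = 200.0 − 163 ≈ 37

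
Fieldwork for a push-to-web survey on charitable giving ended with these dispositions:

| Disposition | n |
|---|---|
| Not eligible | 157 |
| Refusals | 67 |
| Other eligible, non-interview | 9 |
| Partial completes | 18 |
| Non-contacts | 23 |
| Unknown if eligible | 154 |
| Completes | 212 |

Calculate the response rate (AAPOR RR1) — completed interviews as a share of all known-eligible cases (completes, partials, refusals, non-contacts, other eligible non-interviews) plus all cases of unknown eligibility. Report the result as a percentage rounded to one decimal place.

Numerator = 212
Denominator = 212 + 18 + 67 + 23 + 9 + 154 = 483
RR1 = 212 / 483 = 0.4389

43.9%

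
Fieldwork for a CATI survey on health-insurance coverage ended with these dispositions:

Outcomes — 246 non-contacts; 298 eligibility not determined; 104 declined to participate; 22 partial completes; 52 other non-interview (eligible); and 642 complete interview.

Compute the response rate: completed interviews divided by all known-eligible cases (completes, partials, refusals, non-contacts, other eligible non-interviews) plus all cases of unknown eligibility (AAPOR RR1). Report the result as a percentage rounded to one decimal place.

Top: 642
Denominator: 642 + 22 + 104 + 246 + 52 + 298 = 1364
RR1 = 642 / 1364 = 0.4707

47.1%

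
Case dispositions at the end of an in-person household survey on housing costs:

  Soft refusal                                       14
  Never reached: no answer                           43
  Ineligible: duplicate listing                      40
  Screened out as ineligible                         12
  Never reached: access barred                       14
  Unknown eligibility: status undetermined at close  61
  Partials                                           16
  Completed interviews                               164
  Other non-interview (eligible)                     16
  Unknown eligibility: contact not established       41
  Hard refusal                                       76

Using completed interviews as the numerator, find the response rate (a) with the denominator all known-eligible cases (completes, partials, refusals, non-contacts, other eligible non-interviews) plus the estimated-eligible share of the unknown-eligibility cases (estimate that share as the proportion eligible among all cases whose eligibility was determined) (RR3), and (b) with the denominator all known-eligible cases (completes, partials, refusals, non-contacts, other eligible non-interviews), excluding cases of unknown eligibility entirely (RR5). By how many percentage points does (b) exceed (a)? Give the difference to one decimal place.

9.8

Refusals = 76 + 14 = 90
No contact after all attempts = 43 + 14 = 57
Unknown if eligible = 41 + 61 = 102
Not eligible = 12 + 40 = 52
Numerator = 164
Eligible (known) = 164 + 16 + 90 + 57 + 16 = 343
e = 343 / (343 + 52) = 343 / 395 = 0.8684
Estimated eligible among unknowns = 0.8684 × 102 = 88.58
Base = 343 + 88.58 = 431.58
RR3 = 164 / 431.58 = 0.3800
Base = 164 + 16 + 90 + 57 + 16 = 343
RR5 = 164 / 343 = 0.4781
Difference = 47.81 − 38.00 = 9.81 percentage points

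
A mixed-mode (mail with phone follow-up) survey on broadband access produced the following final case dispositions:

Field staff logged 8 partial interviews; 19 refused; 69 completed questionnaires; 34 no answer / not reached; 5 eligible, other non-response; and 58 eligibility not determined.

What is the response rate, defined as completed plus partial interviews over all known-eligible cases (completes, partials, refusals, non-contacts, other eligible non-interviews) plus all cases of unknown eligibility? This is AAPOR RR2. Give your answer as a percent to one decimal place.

39.9%

Num = 69 + 8 = 77
Denom = 69 + 8 + 19 + 34 + 5 + 58 = 193
RR2 = 77 / 193 = 0.3990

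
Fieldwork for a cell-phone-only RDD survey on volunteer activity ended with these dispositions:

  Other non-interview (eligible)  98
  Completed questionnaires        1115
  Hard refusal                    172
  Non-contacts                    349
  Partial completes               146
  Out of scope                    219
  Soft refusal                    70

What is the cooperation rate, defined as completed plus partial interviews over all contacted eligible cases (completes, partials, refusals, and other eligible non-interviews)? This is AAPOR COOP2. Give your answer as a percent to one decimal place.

Declined to participate = 172 + 70 = 242
Numerator → 1115 + 146 = 1261
Denominator → 1115 + 146 + 242 + 98 = 1601
COOP2 = 1261 / 1601 = 0.7876

78.8%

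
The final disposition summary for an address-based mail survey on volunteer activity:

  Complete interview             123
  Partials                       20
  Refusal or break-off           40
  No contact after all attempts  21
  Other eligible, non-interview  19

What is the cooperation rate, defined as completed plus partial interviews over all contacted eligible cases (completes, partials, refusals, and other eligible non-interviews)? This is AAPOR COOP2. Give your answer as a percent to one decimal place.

70.8%

Num = 123 + 20 = 143
Base = 123 + 20 + 40 + 19 = 202
COOP2 = 143 / 202 = 0.7079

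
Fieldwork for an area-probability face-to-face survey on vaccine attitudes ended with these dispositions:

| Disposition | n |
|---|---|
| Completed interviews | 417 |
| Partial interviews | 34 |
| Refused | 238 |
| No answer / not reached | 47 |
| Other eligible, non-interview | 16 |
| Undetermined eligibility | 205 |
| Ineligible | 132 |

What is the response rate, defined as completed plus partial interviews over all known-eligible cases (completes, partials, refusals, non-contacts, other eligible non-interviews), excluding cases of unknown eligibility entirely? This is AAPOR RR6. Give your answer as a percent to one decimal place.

Numerator: 417 + 34 = 451
Denominator: 417 + 34 + 238 + 47 + 16 = 752
RR6 = 451 / 752 = 0.5997

60.0%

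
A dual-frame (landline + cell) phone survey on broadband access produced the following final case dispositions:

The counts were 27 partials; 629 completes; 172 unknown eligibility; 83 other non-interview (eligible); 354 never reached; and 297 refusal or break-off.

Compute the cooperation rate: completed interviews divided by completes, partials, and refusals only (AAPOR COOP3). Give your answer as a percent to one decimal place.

66.0%

Top = 629
Base = 629 + 27 + 297 = 953
COOP3 = 629 / 953 = 0.6600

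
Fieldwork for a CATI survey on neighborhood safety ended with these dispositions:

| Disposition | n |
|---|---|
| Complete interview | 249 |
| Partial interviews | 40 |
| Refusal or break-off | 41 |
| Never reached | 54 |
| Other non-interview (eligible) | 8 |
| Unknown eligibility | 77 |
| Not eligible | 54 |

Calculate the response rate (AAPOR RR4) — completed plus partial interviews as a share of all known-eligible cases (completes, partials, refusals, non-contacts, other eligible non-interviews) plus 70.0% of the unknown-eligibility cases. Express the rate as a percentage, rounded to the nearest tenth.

Top: 249 + 40 = 289
Determined eligible: 249 + 40 + 41 + 54 + 8 = 392
e × U: 0.7000 × 77 = 53.90
Denominator: 392 + 53.90 = 445.90
RR4 = 289 / 445.90 = 0.6481

64.8%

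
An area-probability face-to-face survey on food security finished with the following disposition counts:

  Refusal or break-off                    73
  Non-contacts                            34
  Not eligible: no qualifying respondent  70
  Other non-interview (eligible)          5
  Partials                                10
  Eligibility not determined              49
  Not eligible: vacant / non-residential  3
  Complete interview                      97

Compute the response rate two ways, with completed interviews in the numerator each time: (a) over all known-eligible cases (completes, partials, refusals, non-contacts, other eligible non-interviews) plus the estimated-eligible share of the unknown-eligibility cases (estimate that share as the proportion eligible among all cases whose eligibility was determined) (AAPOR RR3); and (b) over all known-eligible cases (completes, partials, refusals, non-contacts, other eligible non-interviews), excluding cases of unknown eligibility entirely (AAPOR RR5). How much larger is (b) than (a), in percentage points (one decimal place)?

Out of scope = 70 + 3 = 73
Numerator: 97
Known eligible: 97 + 10 + 73 + 34 + 5 = 219
e = 219 / (219 + 73) = 219 / 292 = 0.7500
Eligible share of unknowns: 0.7500 × 49 = 36.75
Denom: 219 + 36.75 = 255.75
RR3 = 97 / 255.75 = 0.3793
Denom: 97 + 10 + 73 + 34 + 5 = 219
RR5 = 97 / 219 = 0.4429
Difference = 44.29 − 37.93 = 6.36 percentage points

6.4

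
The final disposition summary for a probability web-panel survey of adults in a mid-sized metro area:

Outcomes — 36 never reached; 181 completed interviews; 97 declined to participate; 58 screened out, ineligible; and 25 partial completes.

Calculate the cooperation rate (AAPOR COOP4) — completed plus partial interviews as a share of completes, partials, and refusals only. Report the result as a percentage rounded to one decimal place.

68.0%

Top = 181 + 25 = 206
Denom = 181 + 25 + 97 = 303
COOP4 = 206 / 303 = 0.6799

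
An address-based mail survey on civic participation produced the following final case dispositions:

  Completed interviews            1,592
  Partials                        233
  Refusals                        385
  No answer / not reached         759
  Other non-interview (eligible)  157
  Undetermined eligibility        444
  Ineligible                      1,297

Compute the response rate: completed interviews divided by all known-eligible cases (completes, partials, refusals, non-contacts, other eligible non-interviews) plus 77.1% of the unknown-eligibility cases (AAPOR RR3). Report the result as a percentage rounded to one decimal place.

45.9%

Numerator → 1592
Eligible (known) → 1592 + 233 + 385 + 759 + 157 = 3126
e × U → 0.7710 × 444 = 342.32
Base → 3126 + 342.32 = 3468.32
RR3 = 1592 / 3468.32 = 0.4590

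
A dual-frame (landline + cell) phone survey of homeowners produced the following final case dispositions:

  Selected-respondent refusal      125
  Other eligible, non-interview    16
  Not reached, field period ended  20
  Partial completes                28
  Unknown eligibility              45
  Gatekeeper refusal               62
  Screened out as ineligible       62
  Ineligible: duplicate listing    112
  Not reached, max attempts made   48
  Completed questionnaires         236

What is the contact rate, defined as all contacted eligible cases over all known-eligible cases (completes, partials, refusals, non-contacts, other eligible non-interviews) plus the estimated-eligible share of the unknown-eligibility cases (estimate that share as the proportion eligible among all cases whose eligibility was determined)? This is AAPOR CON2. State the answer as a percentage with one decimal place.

82.1%

Refusal or break-off = 62 + 125 = 187
Never reached = 20 + 48 = 68
Ineligible = 62 + 112 = 174
Numerator = 236 + 28 + 187 + 16 = 467
Known eligible = 236 + 28 + 187 + 68 + 16 = 535
e = 535 / (535 + 174) = 535 / 709 = 0.7546
Eligible share of unknowns = 0.7546 × 45 = 33.96
Base = 535 + 33.96 = 568.96
CON2 = 467 / 568.96 = 0.8208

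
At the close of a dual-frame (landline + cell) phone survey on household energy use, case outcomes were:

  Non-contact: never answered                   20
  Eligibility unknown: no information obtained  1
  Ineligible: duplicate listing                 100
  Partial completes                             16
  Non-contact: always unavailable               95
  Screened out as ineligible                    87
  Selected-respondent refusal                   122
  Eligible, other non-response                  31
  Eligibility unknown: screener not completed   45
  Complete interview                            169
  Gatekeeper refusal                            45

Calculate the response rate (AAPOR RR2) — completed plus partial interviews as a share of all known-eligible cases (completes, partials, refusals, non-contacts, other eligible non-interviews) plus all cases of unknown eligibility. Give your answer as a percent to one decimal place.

34.0%

Refusal or break-off = 45 + 122 = 167
No answer / not reached = 20 + 95 = 115
Eligibility not determined = 45 + 1 = 46
Ineligible = 87 + 100 = 187
Numerator → 169 + 16 = 185
Denom → 169 + 16 + 167 + 115 + 31 + 46 = 544
RR2 = 185 / 544 = 0.3401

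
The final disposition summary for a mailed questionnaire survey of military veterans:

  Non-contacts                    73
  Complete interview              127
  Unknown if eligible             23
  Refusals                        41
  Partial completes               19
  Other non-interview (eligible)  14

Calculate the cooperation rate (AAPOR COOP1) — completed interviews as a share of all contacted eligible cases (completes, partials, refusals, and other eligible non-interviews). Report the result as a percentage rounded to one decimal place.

Num: 127
Base: 127 + 19 + 41 + 14 = 201
COOP1 = 127 / 201 = 0.6318

63.2%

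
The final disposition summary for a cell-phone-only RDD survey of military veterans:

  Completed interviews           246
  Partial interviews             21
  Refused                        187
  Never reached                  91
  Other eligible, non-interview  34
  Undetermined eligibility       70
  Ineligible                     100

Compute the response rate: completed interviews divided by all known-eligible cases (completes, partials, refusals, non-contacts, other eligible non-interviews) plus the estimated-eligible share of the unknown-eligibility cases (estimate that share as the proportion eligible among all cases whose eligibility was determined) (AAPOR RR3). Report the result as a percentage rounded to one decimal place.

Numerator: 246
Known eligible: 246 + 21 + 187 + 91 + 34 = 579
e = 579 / (579 + 100) = 579 / 679 = 0.8527
Estimated eligible among unknowns: 0.8527 × 70 = 59.69
Denom: 579 + 59.69 = 638.69
RR3 = 246 / 638.69 = 0.3852

38.5%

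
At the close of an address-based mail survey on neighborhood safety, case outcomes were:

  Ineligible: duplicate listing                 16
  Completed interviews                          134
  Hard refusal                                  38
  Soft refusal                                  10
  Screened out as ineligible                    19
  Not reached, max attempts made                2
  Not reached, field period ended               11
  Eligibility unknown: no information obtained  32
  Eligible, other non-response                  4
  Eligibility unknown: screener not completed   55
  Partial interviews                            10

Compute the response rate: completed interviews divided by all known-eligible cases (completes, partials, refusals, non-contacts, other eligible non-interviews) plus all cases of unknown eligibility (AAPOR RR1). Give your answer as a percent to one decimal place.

45.3%

Refusal or break-off = 38 + 10 = 48
No answer / not reached = 11 + 2 = 13
Eligibility not determined = 55 + 32 = 87
Not eligible = 19 + 16 = 35
Numerator = 134
Base = 134 + 10 + 48 + 13 + 4 + 87 = 296
RR1 = 134 / 296 = 0.4527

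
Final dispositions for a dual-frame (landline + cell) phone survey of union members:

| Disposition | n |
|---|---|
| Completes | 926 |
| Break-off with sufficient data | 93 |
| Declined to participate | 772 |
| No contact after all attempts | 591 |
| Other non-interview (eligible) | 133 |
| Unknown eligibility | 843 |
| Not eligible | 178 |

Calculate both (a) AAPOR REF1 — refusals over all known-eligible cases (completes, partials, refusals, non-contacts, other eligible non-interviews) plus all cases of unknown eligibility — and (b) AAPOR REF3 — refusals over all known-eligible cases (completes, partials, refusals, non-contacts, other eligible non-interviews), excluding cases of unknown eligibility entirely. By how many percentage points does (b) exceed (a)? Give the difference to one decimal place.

7.7

Num → 772
Denominator → 926 + 93 + 772 + 591 + 133 + 843 = 3358
REF1 = 772 / 3358 = 0.2299
Denominator → 926 + 93 + 772 + 591 + 133 = 2515
REF3 = 772 / 2515 = 0.3070
Difference = 30.70 − 22.99 = 7.71 percentage points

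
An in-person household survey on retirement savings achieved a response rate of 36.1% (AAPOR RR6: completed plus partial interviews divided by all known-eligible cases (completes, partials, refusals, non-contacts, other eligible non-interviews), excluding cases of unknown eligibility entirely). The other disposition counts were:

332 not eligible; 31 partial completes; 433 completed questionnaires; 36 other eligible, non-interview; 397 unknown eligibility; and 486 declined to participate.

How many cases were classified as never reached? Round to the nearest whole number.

Numerator → 433 + 31 = 464
RR6 = 464 / D = 0.361
D = 464 / 0.361 = 1285.3
Rest of base = 986
never reached = 1285.3 − 986 ≈ 299

299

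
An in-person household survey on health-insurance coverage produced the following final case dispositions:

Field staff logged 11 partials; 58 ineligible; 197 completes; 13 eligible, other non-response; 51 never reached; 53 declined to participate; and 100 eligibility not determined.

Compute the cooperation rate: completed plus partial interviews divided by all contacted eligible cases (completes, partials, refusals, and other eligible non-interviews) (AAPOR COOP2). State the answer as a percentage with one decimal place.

75.9%

Numerator: 197 + 11 = 208
Denom: 197 + 11 + 53 + 13 = 274
COOP2 = 208 / 274 = 0.7591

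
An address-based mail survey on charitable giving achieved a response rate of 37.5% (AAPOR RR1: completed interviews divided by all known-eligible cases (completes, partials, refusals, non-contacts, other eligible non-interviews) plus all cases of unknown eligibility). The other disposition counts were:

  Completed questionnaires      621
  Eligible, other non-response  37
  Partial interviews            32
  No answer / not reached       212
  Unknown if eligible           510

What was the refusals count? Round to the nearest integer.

RR1 = 621 / D = 0.375
D = 621 / 0.375 = 1656.0
Rest of base = 1412
refusals = 1656.0 − 1412 ≈ 244

244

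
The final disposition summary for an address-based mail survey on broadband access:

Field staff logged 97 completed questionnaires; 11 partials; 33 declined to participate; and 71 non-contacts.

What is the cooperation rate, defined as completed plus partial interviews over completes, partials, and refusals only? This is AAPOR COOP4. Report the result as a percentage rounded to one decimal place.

76.6%

Top: 97 + 11 = 108
Denom: 97 + 11 + 33 = 141
COOP4 = 108 / 141 = 0.7660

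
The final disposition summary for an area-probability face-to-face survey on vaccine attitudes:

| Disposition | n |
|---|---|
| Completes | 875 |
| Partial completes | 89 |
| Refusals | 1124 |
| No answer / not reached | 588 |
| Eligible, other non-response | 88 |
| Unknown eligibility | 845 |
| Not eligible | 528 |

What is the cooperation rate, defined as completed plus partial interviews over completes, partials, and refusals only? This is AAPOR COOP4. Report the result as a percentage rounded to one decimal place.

Num: 875 + 89 = 964
Base: 875 + 89 + 1124 = 2088
COOP4 = 964 / 2088 = 0.4617

46.2%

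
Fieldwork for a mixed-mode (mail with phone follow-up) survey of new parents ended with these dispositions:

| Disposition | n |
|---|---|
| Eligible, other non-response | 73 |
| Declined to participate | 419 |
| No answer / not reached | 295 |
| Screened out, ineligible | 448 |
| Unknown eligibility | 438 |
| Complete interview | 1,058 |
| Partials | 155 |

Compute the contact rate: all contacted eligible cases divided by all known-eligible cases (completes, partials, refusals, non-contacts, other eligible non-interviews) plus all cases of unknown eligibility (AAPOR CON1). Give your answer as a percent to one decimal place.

69.9%

Top → 1058 + 155 + 419 + 73 = 1705
Base → 1058 + 155 + 419 + 295 + 73 + 438 = 2438
CON1 = 1705 / 2438 = 0.6993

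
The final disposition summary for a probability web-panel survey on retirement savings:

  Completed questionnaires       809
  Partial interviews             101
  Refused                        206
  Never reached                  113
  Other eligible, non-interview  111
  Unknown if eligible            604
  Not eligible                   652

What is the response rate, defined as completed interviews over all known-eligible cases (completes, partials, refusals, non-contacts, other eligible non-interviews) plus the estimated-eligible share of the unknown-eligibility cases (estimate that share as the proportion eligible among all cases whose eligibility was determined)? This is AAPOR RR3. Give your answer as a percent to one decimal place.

46.3%

Numerator = 809
Known eligible = 809 + 101 + 206 + 113 + 111 = 1340
e = 1340 / (1340 + 652) = 1340 / 1992 = 0.6727
Estimated eligible among unknowns = 0.6727 × 604 = 406.31
Base = 1340 + 406.31 = 1746.31
RR3 = 809 / 1746.31 = 0.4633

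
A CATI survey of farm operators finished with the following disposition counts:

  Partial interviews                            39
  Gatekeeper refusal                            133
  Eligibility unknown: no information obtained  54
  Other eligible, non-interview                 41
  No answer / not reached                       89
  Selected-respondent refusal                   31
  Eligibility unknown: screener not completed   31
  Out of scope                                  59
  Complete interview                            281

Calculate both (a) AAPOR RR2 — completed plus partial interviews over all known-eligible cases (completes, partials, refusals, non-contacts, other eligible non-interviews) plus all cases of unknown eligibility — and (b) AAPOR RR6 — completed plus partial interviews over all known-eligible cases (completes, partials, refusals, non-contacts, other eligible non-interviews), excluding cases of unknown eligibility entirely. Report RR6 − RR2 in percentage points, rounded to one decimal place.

Declined to participate = 133 + 31 = 164
Unknown eligibility = 31 + 54 = 85
Num → 281 + 39 = 320
Denominator → 281 + 39 + 164 + 89 + 41 + 85 = 699
RR2 = 320 / 699 = 0.4578
Denominator → 281 + 39 + 164 + 89 + 41 = 614
RR6 = 320 / 614 = 0.5212
Difference = 52.12 − 45.78 = 6.34 percentage points

6.3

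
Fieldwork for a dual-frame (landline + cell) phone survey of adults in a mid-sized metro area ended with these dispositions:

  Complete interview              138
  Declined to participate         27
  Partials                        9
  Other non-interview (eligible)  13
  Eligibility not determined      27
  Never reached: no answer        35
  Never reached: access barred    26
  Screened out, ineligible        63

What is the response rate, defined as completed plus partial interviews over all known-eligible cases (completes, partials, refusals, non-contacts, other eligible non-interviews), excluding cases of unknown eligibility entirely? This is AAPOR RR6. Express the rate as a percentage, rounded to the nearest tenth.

Never reached = 35 + 26 = 61
Numerator → 138 + 9 = 147
Denom → 138 + 9 + 27 + 61 + 13 = 248
RR6 = 147 / 248 = 0.5927

59.3%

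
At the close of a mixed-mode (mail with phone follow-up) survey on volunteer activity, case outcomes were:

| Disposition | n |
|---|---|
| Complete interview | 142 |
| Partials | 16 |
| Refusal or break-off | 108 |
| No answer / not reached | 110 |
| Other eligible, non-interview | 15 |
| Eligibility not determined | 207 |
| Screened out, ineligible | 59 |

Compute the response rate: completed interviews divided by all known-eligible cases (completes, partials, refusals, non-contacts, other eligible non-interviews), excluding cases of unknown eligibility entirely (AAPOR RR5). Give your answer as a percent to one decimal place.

36.3%

Top: 142
Denom: 142 + 16 + 108 + 110 + 15 = 391
RR5 = 142 / 391 = 0.3632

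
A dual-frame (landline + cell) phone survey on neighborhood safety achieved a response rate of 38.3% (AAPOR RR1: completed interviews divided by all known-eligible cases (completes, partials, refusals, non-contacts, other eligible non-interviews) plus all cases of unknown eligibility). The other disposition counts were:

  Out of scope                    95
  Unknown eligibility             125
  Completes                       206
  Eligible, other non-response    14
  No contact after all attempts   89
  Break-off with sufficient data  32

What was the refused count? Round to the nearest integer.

RR1 = 206 / D = 0.383
D = 206 / 0.383 = 537.9
Rest of base = 466
refused = 537.9 − 466 ≈ 72

72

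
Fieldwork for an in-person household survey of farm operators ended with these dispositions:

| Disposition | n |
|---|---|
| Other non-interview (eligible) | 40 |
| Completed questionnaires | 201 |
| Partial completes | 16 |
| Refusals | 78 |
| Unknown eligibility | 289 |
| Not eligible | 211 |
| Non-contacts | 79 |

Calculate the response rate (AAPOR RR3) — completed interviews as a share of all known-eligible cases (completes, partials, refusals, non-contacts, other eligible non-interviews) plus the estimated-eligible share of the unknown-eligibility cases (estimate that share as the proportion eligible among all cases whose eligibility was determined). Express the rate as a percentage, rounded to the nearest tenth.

33.2%

Numerator: 201
Known eligible: 201 + 16 + 78 + 79 + 40 = 414
e = 414 / (414 + 211) = 414 / 625 = 0.6624
Estimated eligible among unknowns: 0.6624 × 289 = 191.43
Base: 414 + 191.43 = 605.43
RR3 = 201 / 605.43 = 0.3320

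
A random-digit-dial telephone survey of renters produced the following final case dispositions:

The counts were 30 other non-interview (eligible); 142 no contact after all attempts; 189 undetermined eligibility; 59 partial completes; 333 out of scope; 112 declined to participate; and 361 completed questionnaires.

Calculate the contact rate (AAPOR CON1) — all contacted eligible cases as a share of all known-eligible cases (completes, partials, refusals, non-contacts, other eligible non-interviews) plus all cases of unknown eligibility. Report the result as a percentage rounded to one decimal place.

62.9%

Numerator = 361 + 59 + 112 + 30 = 562
Base = 361 + 59 + 112 + 142 + 30 + 189 = 893
CON1 = 562 / 893 = 0.6293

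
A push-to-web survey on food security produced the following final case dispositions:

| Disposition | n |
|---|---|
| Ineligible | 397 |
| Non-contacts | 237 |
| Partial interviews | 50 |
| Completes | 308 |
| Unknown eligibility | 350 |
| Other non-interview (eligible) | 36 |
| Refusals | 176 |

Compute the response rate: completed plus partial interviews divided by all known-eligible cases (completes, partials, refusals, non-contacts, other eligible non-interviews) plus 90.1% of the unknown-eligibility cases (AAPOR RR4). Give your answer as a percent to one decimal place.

Top = 308 + 50 = 358
Determined eligible = 308 + 50 + 176 + 237 + 36 = 807
Eligible share of unknowns = 0.9010 × 350 = 315.35
Base = 807 + 315.35 = 1122.35
RR4 = 358 / 1122.35 = 0.3190

31.9%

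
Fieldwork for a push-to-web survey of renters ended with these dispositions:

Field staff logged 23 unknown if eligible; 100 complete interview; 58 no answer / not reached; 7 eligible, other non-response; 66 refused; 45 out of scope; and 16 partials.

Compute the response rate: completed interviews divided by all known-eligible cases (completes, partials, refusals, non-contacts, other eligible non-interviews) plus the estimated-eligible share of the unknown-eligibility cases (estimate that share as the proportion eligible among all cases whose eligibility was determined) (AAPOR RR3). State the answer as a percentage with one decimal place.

37.5%

Num: 100
Known eligible: 100 + 16 + 66 + 58 + 7 = 247
e = 247 / (247 + 45) = 247 / 292 = 0.8459
Estimated eligible among unknowns: 0.8459 × 23 = 19.46
Denominator: 247 + 19.46 = 266.46
RR3 = 100 / 266.46 = 0.3753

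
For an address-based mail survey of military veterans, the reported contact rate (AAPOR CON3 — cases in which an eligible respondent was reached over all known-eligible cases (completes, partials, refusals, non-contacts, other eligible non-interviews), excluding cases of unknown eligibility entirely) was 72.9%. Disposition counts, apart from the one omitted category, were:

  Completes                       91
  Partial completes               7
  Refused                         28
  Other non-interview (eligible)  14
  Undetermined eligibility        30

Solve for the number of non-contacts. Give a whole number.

52

Num → 91 + 7 + 28 + 14 = 140
CON3 = 140 / D = 0.729
D = 140 / 0.729 = 192.0
Other denominator terms total 140
non-contacts = 192.0 − 140 ≈ 52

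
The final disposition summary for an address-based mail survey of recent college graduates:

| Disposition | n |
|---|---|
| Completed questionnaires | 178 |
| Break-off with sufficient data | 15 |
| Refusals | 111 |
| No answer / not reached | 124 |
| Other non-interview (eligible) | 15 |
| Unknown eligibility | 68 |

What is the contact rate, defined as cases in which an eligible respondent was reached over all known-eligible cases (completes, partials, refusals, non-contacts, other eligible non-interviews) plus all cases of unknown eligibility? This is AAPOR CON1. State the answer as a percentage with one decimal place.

62.4%

Num: 178 + 15 + 111 + 15 = 319
Base: 178 + 15 + 111 + 124 + 15 + 68 = 511
CON1 = 319 / 511 = 0.6243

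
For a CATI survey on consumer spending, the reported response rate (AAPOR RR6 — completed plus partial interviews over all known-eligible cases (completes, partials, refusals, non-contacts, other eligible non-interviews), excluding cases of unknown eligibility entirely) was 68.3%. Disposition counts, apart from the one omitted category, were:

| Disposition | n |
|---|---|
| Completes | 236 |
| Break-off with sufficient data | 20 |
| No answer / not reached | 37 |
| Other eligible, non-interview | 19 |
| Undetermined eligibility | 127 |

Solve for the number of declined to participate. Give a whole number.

63

Num: 236 + 20 = 256
RR6 = 256 / D = 0.683
D = 256 / 0.683 = 374.8
Other denominator terms total 312
declined to participate = 374.8 − 312 ≈ 63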